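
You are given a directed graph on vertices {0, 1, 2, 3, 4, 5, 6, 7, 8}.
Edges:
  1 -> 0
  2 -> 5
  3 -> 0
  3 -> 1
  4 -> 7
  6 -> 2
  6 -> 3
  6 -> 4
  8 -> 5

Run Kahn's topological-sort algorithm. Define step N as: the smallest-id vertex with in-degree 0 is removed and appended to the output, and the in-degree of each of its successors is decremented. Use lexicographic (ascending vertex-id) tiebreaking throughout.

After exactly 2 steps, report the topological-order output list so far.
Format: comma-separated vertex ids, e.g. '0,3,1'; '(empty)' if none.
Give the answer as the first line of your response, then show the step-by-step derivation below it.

6,2

step 1: output 6; order=[6]; indeg=(2,1,0,0,0,2,0,1,0)
step 2: output 2; order=[6,2]; indeg=(2,1,0,0,0,1,0,1,0)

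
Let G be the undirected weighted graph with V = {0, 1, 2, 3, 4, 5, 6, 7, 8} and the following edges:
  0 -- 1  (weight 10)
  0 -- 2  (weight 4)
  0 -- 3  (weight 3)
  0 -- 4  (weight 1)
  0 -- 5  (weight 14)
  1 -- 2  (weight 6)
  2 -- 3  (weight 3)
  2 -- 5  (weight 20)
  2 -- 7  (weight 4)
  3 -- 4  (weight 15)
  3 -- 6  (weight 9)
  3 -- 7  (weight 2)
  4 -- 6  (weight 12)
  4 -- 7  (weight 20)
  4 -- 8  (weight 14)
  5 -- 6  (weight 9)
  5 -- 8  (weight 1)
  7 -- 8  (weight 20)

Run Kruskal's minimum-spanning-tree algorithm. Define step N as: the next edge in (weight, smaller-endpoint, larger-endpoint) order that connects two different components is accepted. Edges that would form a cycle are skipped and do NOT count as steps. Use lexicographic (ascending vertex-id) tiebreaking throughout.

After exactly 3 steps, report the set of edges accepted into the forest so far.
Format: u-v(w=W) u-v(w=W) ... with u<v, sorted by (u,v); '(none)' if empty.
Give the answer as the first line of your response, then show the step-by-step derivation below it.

0-4(w=1) 3-7(w=2) 5-8(w=1)

step 1: add edge 0-4 (w=1); MST = {0-4(w=1)}
step 2: add edge 5-8 (w=1); MST = {0-4(w=1) 5-8(w=1)}
step 3: add edge 3-7 (w=2); MST = {0-4(w=1) 3-7(w=2) 5-8(w=1)}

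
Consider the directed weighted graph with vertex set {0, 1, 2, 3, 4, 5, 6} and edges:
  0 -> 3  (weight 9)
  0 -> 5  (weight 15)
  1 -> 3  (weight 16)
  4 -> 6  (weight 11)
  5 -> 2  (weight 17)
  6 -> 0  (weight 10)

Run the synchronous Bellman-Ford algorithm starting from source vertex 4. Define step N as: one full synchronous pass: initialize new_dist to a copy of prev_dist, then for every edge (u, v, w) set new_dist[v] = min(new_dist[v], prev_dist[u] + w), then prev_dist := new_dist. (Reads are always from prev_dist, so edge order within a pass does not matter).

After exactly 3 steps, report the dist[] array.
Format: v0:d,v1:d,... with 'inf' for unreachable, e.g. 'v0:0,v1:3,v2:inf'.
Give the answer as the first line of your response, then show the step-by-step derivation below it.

v0:21,v1:inf,v2:inf,v3:30,v4:0,v5:36,v6:11

step 1: dist = v0:inf,v1:inf,v2:inf,v3:inf,v4:0,v5:inf,v6:11
step 2: dist = v0:21,v1:inf,v2:inf,v3:inf,v4:0,v5:inf,v6:11
step 3: dist = v0:21,v1:inf,v2:inf,v3:30,v4:0,v5:36,v6:11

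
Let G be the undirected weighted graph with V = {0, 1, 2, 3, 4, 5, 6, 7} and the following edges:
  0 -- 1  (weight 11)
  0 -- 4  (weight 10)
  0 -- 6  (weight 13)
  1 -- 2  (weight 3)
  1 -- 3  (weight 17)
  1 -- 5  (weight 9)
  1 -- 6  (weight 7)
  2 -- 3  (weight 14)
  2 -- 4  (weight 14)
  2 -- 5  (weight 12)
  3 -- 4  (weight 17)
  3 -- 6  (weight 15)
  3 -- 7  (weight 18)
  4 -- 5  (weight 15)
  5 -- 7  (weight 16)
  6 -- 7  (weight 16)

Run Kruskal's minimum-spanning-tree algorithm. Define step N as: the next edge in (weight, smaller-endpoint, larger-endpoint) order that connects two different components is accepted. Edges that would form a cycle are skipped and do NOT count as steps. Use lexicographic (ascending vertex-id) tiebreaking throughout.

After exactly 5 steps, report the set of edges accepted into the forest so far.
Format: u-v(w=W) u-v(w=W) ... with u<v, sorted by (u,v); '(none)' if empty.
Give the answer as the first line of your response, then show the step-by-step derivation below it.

0-1(w=11) 0-4(w=10) 1-2(w=3) 1-5(w=9) 1-6(w=7)

step 1: add edge 1-2 (w=3); MST = {1-2(w=3)}
step 2: add edge 1-6 (w=7); MST = {1-2(w=3) 1-6(w=7)}
step 3: add edge 1-5 (w=9); MST = {1-2(w=3) 1-5(w=9) 1-6(w=7)}
step 4: add edge 0-4 (w=10); MST = {0-4(w=10) 1-2(w=3) 1-5(w=9) 1-6(w=7)}
step 5: add edge 0-1 (w=11); MST = {0-1(w=11) 0-4(w=10) 1-2(w=3) 1-5(w=9) 1-6(w=7)}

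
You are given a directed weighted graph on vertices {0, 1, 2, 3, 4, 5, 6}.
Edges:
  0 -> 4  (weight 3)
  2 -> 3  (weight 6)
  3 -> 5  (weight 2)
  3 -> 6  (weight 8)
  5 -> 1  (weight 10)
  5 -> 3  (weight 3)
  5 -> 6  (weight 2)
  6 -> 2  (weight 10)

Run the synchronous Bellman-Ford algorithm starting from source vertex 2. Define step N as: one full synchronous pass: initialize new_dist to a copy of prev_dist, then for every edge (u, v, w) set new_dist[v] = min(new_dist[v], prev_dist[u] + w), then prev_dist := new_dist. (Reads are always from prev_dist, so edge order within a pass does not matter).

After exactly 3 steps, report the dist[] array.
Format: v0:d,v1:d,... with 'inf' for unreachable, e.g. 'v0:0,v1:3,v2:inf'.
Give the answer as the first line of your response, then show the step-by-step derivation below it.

v0:inf,v1:18,v2:0,v3:6,v4:inf,v5:8,v6:10

step 1: dist = v0:inf,v1:inf,v2:0,v3:6,v4:inf,v5:inf,v6:inf
step 2: dist = v0:inf,v1:inf,v2:0,v3:6,v4:inf,v5:8,v6:14
step 3: dist = v0:inf,v1:18,v2:0,v3:6,v4:inf,v5:8,v6:10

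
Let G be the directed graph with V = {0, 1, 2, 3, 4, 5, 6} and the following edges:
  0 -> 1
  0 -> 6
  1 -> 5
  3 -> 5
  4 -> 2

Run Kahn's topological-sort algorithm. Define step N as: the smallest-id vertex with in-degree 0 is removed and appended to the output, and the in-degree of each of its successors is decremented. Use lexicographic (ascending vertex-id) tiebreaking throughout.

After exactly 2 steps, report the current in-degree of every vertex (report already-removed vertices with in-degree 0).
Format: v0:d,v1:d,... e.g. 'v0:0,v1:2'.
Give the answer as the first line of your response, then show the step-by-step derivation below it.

v0:0,v1:0,v2:1,v3:0,v4:0,v5:1,v6:0

step 1: output 0; order=[0]; indeg=(0,0,1,0,0,2,0)
step 2: output 1; order=[0,1]; indeg=(0,0,1,0,0,1,0)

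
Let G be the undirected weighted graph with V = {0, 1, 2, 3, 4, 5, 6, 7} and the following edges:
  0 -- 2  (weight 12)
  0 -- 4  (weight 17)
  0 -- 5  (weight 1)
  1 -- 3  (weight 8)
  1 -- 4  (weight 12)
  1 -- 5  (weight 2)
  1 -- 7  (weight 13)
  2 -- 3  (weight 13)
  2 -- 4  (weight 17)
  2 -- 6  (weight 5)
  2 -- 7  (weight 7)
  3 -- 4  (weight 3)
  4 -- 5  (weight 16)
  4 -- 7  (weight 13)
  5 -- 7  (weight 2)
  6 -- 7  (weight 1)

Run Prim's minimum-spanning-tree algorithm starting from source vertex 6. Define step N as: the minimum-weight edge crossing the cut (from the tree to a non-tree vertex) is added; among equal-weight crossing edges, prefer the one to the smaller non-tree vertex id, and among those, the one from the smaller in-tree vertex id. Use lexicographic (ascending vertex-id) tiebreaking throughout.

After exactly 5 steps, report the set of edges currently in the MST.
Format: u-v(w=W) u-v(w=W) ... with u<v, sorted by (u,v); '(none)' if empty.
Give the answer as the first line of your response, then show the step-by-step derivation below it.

0-5(w=1) 1-5(w=2) 2-6(w=5) 5-7(w=2) 6-7(w=1)

step 1: add edge 6-7 (w=1); MST = {6-7(w=1)}
step 2: add edge 5-7 (w=2); MST = {5-7(w=2) 6-7(w=1)}
step 3: add edge 0-5 (w=1); MST = {0-5(w=1) 5-7(w=2) 6-7(w=1)}
step 4: add edge 1-5 (w=2); MST = {0-5(w=1) 1-5(w=2) 5-7(w=2) 6-7(w=1)}
step 5: add edge 2-6 (w=5); MST = {0-5(w=1) 1-5(w=2) 2-6(w=5) 5-7(w=2) 6-7(w=1)}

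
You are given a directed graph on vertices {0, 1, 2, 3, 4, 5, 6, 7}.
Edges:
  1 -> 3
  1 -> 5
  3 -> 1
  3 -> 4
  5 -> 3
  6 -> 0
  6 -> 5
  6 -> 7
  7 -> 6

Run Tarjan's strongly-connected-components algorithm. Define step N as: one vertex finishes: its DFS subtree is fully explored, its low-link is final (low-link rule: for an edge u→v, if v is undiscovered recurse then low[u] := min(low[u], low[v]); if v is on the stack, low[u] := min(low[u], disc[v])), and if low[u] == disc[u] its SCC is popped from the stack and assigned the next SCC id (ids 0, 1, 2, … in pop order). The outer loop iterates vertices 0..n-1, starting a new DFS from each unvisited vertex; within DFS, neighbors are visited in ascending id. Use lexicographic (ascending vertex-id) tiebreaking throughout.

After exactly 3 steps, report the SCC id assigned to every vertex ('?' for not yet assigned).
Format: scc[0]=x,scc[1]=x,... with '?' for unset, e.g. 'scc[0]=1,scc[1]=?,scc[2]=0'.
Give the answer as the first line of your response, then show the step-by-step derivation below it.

scc[0]=0,scc[1]=?,scc[2]=?,scc[3]=?,scc[4]=1,scc[5]=?,scc[6]=?,scc[7]=?

step 1: low=(low[0]=0,low[1]=?,low[2]=?,low[3]=?,low[4]=?,low[5]=?,low[6]=?,low[7]=?); scc=(scc[0]=0,scc[1]=?,scc[2]=?,scc[3]=?,scc[4]=?,scc[5]=?,scc[6]=?,scc[7]=?)
step 2: low=(low[0]=0,low[1]=1,low[2]=?,low[3]=1,low[4]=3,low[5]=?,low[6]=?,low[7]=?); scc=(scc[0]=0,scc[1]=?,scc[2]=?,scc[3]=?,scc[4]=1,scc[5]=?,scc[6]=?,scc[7]=?)
step 3: low=(low[0]=0,low[1]=1,low[2]=?,low[3]=1,low[4]=3,low[5]=?,low[6]=?,low[7]=?); scc=(scc[0]=0,scc[1]=?,scc[2]=?,scc[3]=?,scc[4]=1,scc[5]=?,scc[6]=?,scc[7]=?)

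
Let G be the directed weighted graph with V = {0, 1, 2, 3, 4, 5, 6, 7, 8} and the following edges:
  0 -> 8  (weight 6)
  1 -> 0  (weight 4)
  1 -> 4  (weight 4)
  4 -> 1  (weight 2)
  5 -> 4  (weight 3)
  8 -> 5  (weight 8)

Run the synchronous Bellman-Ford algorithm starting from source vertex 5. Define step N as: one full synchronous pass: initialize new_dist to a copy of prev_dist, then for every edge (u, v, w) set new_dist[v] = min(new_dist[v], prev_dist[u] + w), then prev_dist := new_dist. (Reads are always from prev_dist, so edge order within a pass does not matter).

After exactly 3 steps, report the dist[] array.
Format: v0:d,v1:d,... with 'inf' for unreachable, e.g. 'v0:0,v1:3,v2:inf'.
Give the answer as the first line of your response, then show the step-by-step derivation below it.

v0:9,v1:5,v2:inf,v3:inf,v4:3,v5:0,v6:inf,v7:inf,v8:inf

step 1: dist = v0:inf,v1:inf,v2:inf,v3:inf,v4:3,v5:0,v6:inf,v7:inf,v8:inf
step 2: dist = v0:inf,v1:5,v2:inf,v3:inf,v4:3,v5:0,v6:inf,v7:inf,v8:inf
step 3: dist = v0:9,v1:5,v2:inf,v3:inf,v4:3,v5:0,v6:inf,v7:inf,v8:inf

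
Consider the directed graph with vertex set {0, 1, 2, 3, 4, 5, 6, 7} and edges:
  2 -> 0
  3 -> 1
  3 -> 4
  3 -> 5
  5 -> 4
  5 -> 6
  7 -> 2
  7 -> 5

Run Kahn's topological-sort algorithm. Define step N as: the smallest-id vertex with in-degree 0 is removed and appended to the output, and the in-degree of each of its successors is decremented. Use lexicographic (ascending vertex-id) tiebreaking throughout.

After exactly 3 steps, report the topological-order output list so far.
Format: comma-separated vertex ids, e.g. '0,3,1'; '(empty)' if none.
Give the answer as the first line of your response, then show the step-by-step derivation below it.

3,1,7

step 1: output 3; order=[3]; indeg=(1,0,1,0,1,1,1,0)
step 2: output 1; order=[3,1]; indeg=(1,0,1,0,1,1,1,0)
step 3: output 7; order=[3,1,7]; indeg=(1,0,0,0,1,0,1,0)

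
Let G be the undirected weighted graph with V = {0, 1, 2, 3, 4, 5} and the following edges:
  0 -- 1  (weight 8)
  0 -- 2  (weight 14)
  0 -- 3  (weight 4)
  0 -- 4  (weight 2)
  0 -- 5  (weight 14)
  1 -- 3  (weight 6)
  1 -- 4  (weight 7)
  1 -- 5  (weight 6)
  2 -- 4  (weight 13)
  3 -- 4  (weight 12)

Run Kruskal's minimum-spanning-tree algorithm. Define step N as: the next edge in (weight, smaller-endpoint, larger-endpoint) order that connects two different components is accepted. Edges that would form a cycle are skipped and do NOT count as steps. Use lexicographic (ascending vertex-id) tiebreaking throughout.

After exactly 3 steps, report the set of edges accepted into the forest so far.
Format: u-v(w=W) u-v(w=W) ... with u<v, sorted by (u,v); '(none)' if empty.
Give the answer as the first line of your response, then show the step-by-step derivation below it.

0-3(w=4) 0-4(w=2) 1-3(w=6)

step 1: add edge 0-4 (w=2); MST = {0-4(w=2)}
step 2: add edge 0-3 (w=4); MST = {0-3(w=4) 0-4(w=2)}
step 3: add edge 1-3 (w=6); MST = {0-3(w=4) 0-4(w=2) 1-3(w=6)}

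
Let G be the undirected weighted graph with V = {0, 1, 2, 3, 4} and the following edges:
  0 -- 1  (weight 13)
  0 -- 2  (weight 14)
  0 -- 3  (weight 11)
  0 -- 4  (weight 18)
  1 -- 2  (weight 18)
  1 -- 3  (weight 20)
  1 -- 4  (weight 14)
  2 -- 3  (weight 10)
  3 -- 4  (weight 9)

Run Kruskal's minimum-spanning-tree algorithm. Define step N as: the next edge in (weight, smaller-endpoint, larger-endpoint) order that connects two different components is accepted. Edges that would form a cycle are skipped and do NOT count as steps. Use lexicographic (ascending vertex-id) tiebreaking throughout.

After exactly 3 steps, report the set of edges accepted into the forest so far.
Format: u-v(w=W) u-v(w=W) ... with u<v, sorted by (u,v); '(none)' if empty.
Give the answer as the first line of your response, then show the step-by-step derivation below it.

0-3(w=11) 2-3(w=10) 3-4(w=9)

step 1: add edge 3-4 (w=9); MST = {3-4(w=9)}
step 2: add edge 2-3 (w=10); MST = {2-3(w=10) 3-4(w=9)}
step 3: add edge 0-3 (w=11); MST = {0-3(w=11) 2-3(w=10) 3-4(w=9)}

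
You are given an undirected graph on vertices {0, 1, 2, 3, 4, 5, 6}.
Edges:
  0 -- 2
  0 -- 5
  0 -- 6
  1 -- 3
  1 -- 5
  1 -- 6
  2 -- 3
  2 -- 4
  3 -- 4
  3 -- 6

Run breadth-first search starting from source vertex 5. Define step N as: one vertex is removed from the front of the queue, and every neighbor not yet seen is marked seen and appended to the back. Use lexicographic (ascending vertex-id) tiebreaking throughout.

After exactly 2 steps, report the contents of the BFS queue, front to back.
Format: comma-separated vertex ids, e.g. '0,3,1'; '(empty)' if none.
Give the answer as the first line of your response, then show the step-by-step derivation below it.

1,2,6

step 1: dequeue 5; queue=[0,1]; order=5
step 2: dequeue 0; queue=[1,2,6]; order=5,0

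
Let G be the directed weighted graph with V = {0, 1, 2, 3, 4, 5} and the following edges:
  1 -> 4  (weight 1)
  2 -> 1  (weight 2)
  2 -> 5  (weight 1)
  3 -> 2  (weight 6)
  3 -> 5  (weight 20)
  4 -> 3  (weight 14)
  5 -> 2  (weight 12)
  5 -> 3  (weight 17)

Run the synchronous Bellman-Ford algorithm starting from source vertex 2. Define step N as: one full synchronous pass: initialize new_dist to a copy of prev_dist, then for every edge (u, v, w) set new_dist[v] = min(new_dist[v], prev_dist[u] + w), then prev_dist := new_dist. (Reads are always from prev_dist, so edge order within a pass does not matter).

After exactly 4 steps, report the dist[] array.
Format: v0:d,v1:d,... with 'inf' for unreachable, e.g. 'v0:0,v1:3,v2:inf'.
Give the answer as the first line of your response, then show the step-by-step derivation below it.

v0:inf,v1:2,v2:0,v3:17,v4:3,v5:1

step 1: dist = v0:inf,v1:2,v2:0,v3:inf,v4:inf,v5:1
step 2: dist = v0:inf,v1:2,v2:0,v3:18,v4:3,v5:1
step 3: dist = v0:inf,v1:2,v2:0,v3:17,v4:3,v5:1
step 4: dist = v0:inf,v1:2,v2:0,v3:17,v4:3,v5:1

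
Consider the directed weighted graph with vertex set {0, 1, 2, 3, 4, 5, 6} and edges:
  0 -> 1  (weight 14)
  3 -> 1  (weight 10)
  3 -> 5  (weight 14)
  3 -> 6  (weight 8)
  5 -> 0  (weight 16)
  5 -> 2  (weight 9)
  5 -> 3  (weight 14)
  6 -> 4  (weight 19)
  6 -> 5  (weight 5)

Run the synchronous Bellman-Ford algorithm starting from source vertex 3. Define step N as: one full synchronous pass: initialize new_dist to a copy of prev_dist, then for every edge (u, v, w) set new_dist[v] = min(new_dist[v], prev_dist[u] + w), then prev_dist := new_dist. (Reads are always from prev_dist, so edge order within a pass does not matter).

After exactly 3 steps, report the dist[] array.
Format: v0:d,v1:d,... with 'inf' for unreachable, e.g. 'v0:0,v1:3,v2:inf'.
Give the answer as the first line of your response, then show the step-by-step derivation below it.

v0:29,v1:10,v2:22,v3:0,v4:27,v5:13,v6:8

step 1: dist = v0:inf,v1:10,v2:inf,v3:0,v4:inf,v5:14,v6:8
step 2: dist = v0:30,v1:10,v2:23,v3:0,v4:27,v5:13,v6:8
step 3: dist = v0:29,v1:10,v2:22,v3:0,v4:27,v5:13,v6:8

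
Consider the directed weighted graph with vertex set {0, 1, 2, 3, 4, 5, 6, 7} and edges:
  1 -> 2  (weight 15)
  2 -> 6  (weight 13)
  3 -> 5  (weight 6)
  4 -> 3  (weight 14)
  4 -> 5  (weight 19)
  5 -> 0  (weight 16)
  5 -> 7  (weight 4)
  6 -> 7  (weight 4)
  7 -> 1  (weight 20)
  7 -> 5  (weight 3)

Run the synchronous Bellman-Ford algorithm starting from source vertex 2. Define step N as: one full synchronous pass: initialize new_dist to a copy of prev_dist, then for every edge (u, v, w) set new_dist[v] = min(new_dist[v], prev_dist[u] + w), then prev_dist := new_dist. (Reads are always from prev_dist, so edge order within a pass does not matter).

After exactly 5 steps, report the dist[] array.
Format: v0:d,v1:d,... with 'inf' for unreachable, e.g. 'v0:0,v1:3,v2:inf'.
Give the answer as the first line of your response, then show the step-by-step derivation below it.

v0:36,v1:37,v2:0,v3:inf,v4:inf,v5:20,v6:13,v7:17

step 1: dist = v0:inf,v1:inf,v2:0,v3:inf,v4:inf,v5:inf,v6:13,v7:inf
step 2: dist = v0:inf,v1:inf,v2:0,v3:inf,v4:inf,v5:inf,v6:13,v7:17
step 3: dist = v0:inf,v1:37,v2:0,v3:inf,v4:inf,v5:20,v6:13,v7:17
step 4: dist = v0:36,v1:37,v2:0,v3:inf,v4:inf,v5:20,v6:13,v7:17
step 5: dist = v0:36,v1:37,v2:0,v3:inf,v4:inf,v5:20,v6:13,v7:17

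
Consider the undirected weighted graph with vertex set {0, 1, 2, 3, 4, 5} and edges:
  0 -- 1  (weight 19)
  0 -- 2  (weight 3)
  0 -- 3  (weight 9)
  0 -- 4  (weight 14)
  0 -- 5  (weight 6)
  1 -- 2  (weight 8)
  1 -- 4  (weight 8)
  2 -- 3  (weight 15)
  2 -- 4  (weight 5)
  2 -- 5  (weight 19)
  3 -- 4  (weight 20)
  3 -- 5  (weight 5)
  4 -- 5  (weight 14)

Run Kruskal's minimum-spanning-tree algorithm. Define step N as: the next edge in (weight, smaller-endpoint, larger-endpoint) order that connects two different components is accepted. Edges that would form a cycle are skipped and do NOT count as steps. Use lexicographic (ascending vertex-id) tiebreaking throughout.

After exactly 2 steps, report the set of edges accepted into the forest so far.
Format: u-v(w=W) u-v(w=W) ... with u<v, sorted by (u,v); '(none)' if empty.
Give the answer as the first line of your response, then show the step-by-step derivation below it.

0-2(w=3) 2-4(w=5)

step 1: add edge 0-2 (w=3); MST = {0-2(w=3)}
step 2: add edge 2-4 (w=5); MST = {0-2(w=3) 2-4(w=5)}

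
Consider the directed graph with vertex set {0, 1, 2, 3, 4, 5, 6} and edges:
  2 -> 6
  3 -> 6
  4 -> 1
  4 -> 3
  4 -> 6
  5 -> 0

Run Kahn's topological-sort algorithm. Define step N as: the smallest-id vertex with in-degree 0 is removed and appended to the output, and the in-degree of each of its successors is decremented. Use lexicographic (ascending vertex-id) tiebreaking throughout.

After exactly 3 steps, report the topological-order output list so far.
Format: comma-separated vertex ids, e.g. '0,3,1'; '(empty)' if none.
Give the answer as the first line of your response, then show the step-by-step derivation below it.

2,4,1

step 1: output 2; order=[2]; indeg=(1,1,0,1,0,0,2)
step 2: output 4; order=[2,4]; indeg=(1,0,0,0,0,0,1)
step 3: output 1; order=[2,4,1]; indeg=(1,0,0,0,0,0,1)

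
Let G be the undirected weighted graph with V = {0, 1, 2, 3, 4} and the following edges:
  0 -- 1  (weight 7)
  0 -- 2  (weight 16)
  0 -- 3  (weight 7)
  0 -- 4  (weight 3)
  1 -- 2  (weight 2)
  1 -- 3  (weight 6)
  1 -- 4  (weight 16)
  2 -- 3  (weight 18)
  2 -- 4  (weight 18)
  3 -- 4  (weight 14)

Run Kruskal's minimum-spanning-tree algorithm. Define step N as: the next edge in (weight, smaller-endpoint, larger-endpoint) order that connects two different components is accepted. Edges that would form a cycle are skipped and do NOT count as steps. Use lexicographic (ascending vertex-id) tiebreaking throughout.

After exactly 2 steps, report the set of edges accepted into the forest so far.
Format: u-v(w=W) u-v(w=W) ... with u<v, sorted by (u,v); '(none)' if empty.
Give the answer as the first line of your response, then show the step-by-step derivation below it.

0-4(w=3) 1-2(w=2)

step 1: add edge 1-2 (w=2); MST = {1-2(w=2)}
step 2: add edge 0-4 (w=3); MST = {0-4(w=3) 1-2(w=2)}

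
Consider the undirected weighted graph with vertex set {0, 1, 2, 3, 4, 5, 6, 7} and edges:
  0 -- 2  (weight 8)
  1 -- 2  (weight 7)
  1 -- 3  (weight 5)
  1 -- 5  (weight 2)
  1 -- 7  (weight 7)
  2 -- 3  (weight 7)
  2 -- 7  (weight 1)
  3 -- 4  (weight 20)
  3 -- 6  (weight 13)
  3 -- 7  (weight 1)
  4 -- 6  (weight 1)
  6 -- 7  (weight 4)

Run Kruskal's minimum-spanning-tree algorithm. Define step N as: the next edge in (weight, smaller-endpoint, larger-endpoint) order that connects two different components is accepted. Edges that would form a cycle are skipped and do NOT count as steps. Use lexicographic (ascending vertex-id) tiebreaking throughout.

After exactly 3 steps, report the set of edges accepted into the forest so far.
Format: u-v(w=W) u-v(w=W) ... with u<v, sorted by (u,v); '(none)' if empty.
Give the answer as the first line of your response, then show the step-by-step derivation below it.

2-7(w=1) 3-7(w=1) 4-6(w=1)

step 1: add edge 2-7 (w=1); MST = {2-7(w=1)}
step 2: add edge 3-7 (w=1); MST = {2-7(w=1) 3-7(w=1)}
step 3: add edge 4-6 (w=1); MST = {2-7(w=1) 3-7(w=1) 4-6(w=1)}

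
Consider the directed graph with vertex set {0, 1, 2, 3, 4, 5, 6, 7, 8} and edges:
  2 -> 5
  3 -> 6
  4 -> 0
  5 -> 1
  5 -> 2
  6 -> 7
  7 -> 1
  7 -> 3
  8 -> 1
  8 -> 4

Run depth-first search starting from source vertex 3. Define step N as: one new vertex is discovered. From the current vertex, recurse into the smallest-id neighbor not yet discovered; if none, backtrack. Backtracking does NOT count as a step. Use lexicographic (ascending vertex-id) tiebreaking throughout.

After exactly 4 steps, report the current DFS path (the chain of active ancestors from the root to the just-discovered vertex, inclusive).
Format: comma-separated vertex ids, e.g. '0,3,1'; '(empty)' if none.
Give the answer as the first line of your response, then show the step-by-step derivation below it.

3,6,7,1

step 1: discover 3; path=3; order=3
step 2: discover 6; path=3>6; order=3,6
step 3: discover 7; path=3>6>7; order=3,6,7
step 4: discover 1; path=3>6>7>1; order=3,6,7,1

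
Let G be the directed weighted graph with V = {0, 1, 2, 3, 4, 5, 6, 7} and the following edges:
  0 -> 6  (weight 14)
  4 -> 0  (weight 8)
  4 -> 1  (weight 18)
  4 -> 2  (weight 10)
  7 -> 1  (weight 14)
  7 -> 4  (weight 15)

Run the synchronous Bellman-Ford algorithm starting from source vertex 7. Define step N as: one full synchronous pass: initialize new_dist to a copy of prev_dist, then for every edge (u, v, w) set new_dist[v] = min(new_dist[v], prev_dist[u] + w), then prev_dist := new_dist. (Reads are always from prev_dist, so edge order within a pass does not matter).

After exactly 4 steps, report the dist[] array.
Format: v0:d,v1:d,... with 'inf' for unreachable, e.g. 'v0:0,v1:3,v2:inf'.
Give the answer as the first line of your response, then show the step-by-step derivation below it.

v0:23,v1:14,v2:25,v3:inf,v4:15,v5:inf,v6:37,v7:0

step 1: dist = v0:inf,v1:14,v2:inf,v3:inf,v4:15,v5:inf,v6:inf,v7:0
step 2: dist = v0:23,v1:14,v2:25,v3:inf,v4:15,v5:inf,v6:inf,v7:0
step 3: dist = v0:23,v1:14,v2:25,v3:inf,v4:15,v5:inf,v6:37,v7:0
step 4: dist = v0:23,v1:14,v2:25,v3:inf,v4:15,v5:inf,v6:37,v7:0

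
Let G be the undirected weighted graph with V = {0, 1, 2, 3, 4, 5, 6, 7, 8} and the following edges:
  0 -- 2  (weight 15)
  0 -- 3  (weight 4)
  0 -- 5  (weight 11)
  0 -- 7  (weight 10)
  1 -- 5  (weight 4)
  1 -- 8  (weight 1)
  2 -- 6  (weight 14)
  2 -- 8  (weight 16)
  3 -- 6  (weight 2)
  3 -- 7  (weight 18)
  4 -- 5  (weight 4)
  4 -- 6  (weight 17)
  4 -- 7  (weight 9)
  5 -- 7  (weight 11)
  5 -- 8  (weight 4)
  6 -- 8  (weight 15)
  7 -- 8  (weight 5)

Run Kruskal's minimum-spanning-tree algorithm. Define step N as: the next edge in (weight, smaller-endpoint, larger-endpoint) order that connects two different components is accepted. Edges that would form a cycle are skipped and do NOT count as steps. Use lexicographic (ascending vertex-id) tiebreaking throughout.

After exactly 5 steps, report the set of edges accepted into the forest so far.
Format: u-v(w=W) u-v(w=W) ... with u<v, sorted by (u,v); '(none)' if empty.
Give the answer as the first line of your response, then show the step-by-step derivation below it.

0-3(w=4) 1-5(w=4) 1-8(w=1) 3-6(w=2) 4-5(w=4)

step 1: add edge 1-8 (w=1); MST = {1-8(w=1)}
step 2: add edge 3-6 (w=2); MST = {1-8(w=1) 3-6(w=2)}
step 3: add edge 0-3 (w=4); MST = {0-3(w=4) 1-8(w=1) 3-6(w=2)}
step 4: add edge 1-5 (w=4); MST = {0-3(w=4) 1-5(w=4) 1-8(w=1) 3-6(w=2)}
step 5: add edge 4-5 (w=4); MST = {0-3(w=4) 1-5(w=4) 1-8(w=1) 3-6(w=2) 4-5(w=4)}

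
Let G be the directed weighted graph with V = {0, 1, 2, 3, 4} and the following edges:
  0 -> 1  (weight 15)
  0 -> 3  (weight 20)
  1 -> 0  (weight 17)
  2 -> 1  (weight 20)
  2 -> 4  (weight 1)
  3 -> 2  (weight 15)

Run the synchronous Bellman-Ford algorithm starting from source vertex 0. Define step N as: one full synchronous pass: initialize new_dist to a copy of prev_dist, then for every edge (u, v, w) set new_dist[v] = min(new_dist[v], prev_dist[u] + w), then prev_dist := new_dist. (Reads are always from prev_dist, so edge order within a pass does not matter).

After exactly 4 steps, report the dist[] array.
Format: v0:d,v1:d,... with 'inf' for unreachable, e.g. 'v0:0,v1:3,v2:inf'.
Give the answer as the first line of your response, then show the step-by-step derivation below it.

v0:0,v1:15,v2:35,v3:20,v4:36

step 1: dist = v0:0,v1:15,v2:inf,v3:20,v4:inf
step 2: dist = v0:0,v1:15,v2:35,v3:20,v4:inf
step 3: dist = v0:0,v1:15,v2:35,v3:20,v4:36
step 4: dist = v0:0,v1:15,v2:35,v3:20,v4:36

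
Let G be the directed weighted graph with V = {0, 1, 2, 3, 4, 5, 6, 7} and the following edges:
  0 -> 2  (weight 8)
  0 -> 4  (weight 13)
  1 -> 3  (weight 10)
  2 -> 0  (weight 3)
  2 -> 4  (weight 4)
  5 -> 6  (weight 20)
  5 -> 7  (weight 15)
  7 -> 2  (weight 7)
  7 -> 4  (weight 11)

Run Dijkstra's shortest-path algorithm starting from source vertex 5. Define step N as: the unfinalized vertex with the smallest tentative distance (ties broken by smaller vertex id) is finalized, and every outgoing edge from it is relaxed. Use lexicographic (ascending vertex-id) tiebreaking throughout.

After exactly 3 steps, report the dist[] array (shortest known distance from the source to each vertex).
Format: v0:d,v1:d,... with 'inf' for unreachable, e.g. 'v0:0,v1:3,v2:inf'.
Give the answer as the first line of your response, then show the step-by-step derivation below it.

v0:inf,v1:inf,v2:22,v3:inf,v4:26,v5:0,v6:20,v7:15

step 1: dist = v0:inf,v1:inf,v2:inf,v3:inf,v4:inf,v5:0,v6:20,v7:15
step 2: dist = v0:inf,v1:inf,v2:22,v3:inf,v4:26,v5:0,v6:20,v7:15
step 3: dist = v0:inf,v1:inf,v2:22,v3:inf,v4:26,v5:0,v6:20,v7:15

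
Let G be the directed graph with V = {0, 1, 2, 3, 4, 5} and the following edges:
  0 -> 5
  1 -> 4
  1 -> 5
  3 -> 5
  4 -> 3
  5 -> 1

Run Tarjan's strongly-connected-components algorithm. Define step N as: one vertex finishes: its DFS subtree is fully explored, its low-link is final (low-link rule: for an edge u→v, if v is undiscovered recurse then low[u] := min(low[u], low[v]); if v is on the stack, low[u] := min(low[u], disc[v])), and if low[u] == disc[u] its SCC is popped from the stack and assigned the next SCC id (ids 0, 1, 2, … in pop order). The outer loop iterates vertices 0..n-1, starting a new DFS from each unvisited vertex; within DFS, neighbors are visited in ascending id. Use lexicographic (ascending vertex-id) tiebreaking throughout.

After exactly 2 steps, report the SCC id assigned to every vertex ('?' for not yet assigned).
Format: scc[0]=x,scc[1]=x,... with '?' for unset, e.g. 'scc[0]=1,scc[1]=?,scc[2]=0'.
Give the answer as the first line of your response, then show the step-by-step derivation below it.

scc[0]=?,scc[1]=?,scc[2]=?,scc[3]=?,scc[4]=?,scc[5]=?

step 1: low=(low[0]=0,low[1]=2,low[2]=?,low[3]=1,low[4]=3,low[5]=1); scc=(scc[0]=?,scc[1]=?,scc[2]=?,scc[3]=?,scc[4]=?,scc[5]=?)
step 2: low=(low[0]=0,low[1]=2,low[2]=?,low[3]=1,low[4]=1,low[5]=1); scc=(scc[0]=?,scc[1]=?,scc[2]=?,scc[3]=?,scc[4]=?,scc[5]=?)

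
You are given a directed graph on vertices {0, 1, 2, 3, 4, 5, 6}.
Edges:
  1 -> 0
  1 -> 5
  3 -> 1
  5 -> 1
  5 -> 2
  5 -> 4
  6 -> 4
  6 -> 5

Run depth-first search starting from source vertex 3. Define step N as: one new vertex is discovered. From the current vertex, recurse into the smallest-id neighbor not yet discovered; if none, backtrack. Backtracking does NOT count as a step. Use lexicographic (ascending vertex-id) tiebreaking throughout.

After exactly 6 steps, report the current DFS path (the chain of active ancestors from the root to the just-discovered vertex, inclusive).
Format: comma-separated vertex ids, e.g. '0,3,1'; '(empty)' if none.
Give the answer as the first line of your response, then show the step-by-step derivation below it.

3,1,5,4

step 1: discover 3; path=3; order=3
step 2: discover 1; path=3>1; order=3,1
step 3: discover 0; path=3>1>0; order=3,1,0
step 4: discover 5; path=3>1>5; order=3,1,0,5
step 5: discover 2; path=3>1>5>2; order=3,1,0,5,2
step 6: discover 4; path=3>1>5>4; order=3,1,0,5,2,4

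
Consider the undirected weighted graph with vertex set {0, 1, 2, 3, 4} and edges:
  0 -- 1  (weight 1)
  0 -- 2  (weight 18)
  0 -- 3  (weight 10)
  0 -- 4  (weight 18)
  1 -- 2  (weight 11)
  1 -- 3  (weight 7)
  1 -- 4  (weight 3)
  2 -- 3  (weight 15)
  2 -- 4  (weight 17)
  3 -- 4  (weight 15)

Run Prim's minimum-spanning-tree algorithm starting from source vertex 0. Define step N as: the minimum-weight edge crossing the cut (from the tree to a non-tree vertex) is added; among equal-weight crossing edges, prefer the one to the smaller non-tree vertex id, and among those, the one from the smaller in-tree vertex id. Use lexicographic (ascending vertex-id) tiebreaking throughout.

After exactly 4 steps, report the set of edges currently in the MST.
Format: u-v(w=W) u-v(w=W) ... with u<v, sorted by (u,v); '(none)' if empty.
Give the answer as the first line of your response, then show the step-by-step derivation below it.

0-1(w=1) 1-2(w=11) 1-3(w=7) 1-4(w=3)

step 1: add edge 0-1 (w=1); MST = {0-1(w=1)}
step 2: add edge 1-4 (w=3); MST = {0-1(w=1) 1-4(w=3)}
step 3: add edge 1-3 (w=7); MST = {0-1(w=1) 1-3(w=7) 1-4(w=3)}
step 4: add edge 1-2 (w=11); MST = {0-1(w=1) 1-2(w=11) 1-3(w=7) 1-4(w=3)}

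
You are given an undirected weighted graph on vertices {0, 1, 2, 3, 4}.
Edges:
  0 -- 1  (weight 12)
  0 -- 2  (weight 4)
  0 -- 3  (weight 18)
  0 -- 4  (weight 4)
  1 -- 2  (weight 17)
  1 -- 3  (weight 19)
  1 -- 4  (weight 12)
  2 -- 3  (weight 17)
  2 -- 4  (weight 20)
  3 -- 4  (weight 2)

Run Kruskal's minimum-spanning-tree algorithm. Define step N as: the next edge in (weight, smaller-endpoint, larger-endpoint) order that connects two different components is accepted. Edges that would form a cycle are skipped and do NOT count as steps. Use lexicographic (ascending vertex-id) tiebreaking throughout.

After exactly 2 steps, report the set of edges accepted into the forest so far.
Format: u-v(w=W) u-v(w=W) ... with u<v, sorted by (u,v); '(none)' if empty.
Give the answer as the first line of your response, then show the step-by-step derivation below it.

0-2(w=4) 3-4(w=2)

step 1: add edge 3-4 (w=2); MST = {3-4(w=2)}
step 2: add edge 0-2 (w=4); MST = {0-2(w=4) 3-4(w=2)}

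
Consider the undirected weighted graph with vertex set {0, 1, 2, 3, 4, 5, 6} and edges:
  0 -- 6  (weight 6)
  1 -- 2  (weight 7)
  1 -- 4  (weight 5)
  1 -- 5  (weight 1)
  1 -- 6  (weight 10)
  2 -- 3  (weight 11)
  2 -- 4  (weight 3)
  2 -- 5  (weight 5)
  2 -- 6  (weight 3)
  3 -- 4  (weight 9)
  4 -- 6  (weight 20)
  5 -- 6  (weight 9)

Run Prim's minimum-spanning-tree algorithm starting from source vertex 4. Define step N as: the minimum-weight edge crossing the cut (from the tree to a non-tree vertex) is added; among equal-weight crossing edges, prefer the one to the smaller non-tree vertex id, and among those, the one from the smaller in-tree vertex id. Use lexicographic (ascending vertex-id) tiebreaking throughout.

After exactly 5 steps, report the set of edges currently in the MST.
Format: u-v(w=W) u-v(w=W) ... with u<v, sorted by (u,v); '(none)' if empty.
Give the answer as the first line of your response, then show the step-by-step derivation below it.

0-6(w=6) 1-4(w=5) 1-5(w=1) 2-4(w=3) 2-6(w=3)

step 1: add edge 2-4 (w=3); MST = {2-4(w=3)}
step 2: add edge 2-6 (w=3); MST = {2-4(w=3) 2-6(w=3)}
step 3: add edge 1-4 (w=5); MST = {1-4(w=5) 2-4(w=3) 2-6(w=3)}
step 4: add edge 1-5 (w=1); MST = {1-4(w=5) 1-5(w=1) 2-4(w=3) 2-6(w=3)}
step 5: add edge 0-6 (w=6); MST = {0-6(w=6) 1-4(w=5) 1-5(w=1) 2-4(w=3) 2-6(w=3)}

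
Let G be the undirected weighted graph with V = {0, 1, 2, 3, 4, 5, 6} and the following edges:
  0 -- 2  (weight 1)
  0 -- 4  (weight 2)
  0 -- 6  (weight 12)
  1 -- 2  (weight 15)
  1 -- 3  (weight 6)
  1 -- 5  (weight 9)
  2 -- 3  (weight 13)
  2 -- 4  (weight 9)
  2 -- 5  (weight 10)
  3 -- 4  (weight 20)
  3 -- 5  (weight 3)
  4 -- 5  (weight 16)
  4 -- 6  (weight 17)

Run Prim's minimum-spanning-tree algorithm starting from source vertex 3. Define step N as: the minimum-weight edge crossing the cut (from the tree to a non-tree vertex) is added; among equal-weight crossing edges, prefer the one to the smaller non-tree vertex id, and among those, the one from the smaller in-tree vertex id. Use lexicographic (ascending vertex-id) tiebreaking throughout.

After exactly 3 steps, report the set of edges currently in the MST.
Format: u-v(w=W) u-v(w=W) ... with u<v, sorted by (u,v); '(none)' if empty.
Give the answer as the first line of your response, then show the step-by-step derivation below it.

1-3(w=6) 2-5(w=10) 3-5(w=3)

step 1: add edge 3-5 (w=3); MST = {3-5(w=3)}
step 2: add edge 1-3 (w=6); MST = {1-3(w=6) 3-5(w=3)}
step 3: add edge 2-5 (w=10); MST = {1-3(w=6) 2-5(w=10) 3-5(w=3)}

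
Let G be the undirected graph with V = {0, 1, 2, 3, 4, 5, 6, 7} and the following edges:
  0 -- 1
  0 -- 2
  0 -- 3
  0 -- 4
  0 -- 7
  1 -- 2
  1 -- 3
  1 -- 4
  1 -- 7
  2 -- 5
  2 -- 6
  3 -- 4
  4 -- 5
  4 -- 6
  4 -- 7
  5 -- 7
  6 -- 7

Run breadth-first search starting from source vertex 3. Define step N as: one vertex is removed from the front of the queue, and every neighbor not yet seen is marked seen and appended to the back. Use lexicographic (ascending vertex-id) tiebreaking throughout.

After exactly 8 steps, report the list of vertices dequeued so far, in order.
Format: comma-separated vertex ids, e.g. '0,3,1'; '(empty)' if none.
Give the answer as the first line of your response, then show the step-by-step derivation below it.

3,0,1,4,2,7,5,6

step 1: dequeue 3; queue=[0,1,4]; order=3
step 2: dequeue 0; queue=[1,4,2,7]; order=3,0
step 3: dequeue 1; queue=[4,2,7]; order=3,0,1
step 4: dequeue 4; queue=[2,7,5,6]; order=3,0,1,4
step 5: dequeue 2; queue=[7,5,6]; order=3,0,1,4,2
step 6: dequeue 7; queue=[5,6]; order=3,0,1,4,2,7
step 7: dequeue 5; queue=[6]; order=3,0,1,4,2,7,5
step 8: dequeue 6; queue=[(empty)]; order=3,0,1,4,2,7,5,6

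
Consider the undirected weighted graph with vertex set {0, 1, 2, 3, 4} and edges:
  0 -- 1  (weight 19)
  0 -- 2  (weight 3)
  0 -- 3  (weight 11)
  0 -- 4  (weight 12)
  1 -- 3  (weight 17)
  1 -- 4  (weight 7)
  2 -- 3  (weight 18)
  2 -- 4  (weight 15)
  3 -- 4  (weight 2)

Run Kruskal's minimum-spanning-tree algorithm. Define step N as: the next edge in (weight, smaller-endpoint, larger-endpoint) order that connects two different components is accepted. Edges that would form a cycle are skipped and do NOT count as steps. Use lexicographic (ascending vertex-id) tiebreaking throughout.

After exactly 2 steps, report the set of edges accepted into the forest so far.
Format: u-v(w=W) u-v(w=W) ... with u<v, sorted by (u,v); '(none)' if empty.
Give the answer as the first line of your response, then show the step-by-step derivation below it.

0-2(w=3) 3-4(w=2)

step 1: add edge 3-4 (w=2); MST = {3-4(w=2)}
step 2: add edge 0-2 (w=3); MST = {0-2(w=3) 3-4(w=2)}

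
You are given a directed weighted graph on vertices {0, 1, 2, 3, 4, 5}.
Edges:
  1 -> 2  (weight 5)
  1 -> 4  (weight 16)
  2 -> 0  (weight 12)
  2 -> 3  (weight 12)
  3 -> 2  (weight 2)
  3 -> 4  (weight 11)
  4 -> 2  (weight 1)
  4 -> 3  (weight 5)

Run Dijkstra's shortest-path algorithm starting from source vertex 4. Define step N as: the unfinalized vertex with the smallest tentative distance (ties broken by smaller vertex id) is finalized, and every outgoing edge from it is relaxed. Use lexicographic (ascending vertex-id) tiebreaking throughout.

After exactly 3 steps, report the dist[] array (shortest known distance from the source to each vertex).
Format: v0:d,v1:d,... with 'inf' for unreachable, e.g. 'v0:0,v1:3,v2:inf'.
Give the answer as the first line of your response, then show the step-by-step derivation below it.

v0:13,v1:inf,v2:1,v3:5,v4:0,v5:inf

step 1: dist = v0:inf,v1:inf,v2:1,v3:5,v4:0,v5:inf
step 2: dist = v0:13,v1:inf,v2:1,v3:5,v4:0,v5:inf
step 3: dist = v0:13,v1:inf,v2:1,v3:5,v4:0,v5:inf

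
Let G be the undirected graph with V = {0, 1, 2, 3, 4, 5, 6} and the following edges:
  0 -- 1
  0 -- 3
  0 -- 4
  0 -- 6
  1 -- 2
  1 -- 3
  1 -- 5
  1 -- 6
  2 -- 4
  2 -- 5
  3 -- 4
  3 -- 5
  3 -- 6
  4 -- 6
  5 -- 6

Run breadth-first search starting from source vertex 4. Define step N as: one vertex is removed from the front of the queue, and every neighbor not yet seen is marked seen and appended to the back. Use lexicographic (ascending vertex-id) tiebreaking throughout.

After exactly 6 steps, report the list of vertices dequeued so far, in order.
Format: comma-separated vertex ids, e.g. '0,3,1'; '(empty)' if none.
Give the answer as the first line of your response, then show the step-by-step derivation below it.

4,0,2,3,6,1

step 1: dequeue 4; queue=[0,2,3,6]; order=4
step 2: dequeue 0; queue=[2,3,6,1]; order=4,0
step 3: dequeue 2; queue=[3,6,1,5]; order=4,0,2
step 4: dequeue 3; queue=[6,1,5]; order=4,0,2,3
step 5: dequeue 6; queue=[1,5]; order=4,0,2,3,6
step 6: dequeue 1; queue=[5]; order=4,0,2,3,6,1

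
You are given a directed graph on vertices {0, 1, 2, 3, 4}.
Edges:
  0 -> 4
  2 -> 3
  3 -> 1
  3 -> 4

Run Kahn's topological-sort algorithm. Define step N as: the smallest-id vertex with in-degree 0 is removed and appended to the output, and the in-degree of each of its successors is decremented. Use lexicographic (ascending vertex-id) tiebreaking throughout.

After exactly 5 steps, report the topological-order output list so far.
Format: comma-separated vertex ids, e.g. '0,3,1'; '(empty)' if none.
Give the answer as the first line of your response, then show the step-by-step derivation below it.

0,2,3,1,4

step 1: output 0; order=[0]; indeg=(0,1,0,1,1)
step 2: output 2; order=[0,2]; indeg=(0,1,0,0,1)
step 3: output 3; order=[0,2,3]; indeg=(0,0,0,0,0)
step 4: output 1; order=[0,2,3,1]; indeg=(0,0,0,0,0)
step 5: output 4; order=[0,2,3,1,4]; indeg=(0,0,0,0,0)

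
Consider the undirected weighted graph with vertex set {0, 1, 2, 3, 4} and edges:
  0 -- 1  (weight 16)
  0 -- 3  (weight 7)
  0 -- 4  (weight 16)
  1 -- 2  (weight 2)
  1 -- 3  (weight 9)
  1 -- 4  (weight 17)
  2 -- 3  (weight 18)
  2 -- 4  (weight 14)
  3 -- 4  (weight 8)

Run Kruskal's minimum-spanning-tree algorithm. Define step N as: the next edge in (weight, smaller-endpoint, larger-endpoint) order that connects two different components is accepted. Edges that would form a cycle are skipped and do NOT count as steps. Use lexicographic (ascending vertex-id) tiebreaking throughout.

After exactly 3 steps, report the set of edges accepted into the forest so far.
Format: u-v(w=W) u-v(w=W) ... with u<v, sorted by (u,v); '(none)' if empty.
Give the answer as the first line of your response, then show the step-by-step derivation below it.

0-3(w=7) 1-2(w=2) 3-4(w=8)

step 1: add edge 1-2 (w=2); MST = {1-2(w=2)}
step 2: add edge 0-3 (w=7); MST = {0-3(w=7) 1-2(w=2)}
step 3: add edge 3-4 (w=8); MST = {0-3(w=7) 1-2(w=2) 3-4(w=8)}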